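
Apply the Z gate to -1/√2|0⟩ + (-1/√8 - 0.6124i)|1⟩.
-1/√2|0⟩ + (1/√8 + 0.6124i)|1⟩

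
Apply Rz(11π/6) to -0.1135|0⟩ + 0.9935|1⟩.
(0.1096 + 0.02938i)|0⟩ + (-0.9596 + 0.2571i)|1⟩

Rz(11π/6) = [[e^(−iθ/2), 0], [0, e^(iθ/2)]] with e^(±iθ/2) = cos(θ/2) ± i·sin(θ/2); θ = 11π/6, cos(θ/2) ≈ -0.965926, sin(θ/2) ≈ 0.258819.
With a = amp(|0⟩) = -0.1135 and b = amp(|1⟩) = 0.9935:
new amp(|0⟩) = (-0.965926 - 0.258819i)·a = (0.1096 + 0.02938i)
new amp(|1⟩) = (-0.965926 + 0.258819i)·b = (-0.9596 + 0.2571i)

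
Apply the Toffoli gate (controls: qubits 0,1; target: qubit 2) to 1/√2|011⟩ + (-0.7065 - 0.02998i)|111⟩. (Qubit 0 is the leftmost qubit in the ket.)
1/√2|011⟩ + (-0.7065 - 0.02998i)|110⟩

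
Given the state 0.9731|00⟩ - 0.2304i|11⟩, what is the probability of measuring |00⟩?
0.9469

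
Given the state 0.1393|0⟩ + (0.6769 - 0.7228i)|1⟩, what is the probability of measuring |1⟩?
0.9806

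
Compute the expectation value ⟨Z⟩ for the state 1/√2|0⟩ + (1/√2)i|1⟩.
0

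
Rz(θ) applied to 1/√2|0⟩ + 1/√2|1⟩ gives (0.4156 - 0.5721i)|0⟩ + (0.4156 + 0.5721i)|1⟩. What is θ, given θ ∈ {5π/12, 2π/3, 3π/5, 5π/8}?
3π/5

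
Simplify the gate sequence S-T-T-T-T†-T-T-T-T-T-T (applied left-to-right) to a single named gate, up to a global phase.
S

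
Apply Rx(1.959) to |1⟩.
-0.8302i|0⟩ + 0.5574|1⟩

Rx(1.959) = [[cos(θ/2), −i·sin(θ/2)], [−i·sin(θ/2), cos(θ/2)]]; θ = 1.959, cos(θ/2) ≈ 0.557438, sin(θ/2) ≈ 0.830219.
With a = amp(|0⟩) = 0 and b = amp(|1⟩) = 1:
new amp(|0⟩) = (0.557438)·a + (-0.830219i)·b = -0.8302i
new amp(|1⟩) = (-0.830219i)·a + (0.557438)·b = 0.5574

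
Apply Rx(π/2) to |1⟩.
-(1/√2)i|0⟩ + 1/√2|1⟩

Rx(π/2) = [[cos(θ/2), −i·sin(θ/2)], [−i·sin(θ/2), cos(θ/2)]]; θ = π/2, cos(θ/2) ≈ 0.707107, sin(θ/2) ≈ 0.707107.
With a = amp(|0⟩) = 0 and b = amp(|1⟩) = 1:
new amp(|0⟩) = (0.707107)·a + (-0.707107i)·b = -(1/√2)i
new amp(|1⟩) = (-0.707107i)·a + (0.707107)·b = 1/√2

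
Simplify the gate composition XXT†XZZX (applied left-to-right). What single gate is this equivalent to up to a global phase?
T†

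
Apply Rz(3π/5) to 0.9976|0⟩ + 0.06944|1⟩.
(0.5864 - 0.8071i)|0⟩ + (0.04082 + 0.05618i)|1⟩

Rz(3π/5) = [[e^(−iθ/2), 0], [0, e^(iθ/2)]] with e^(±iθ/2) = cos(θ/2) ± i·sin(θ/2); θ = 3π/5, cos(θ/2) ≈ 0.587785, sin(θ/2) ≈ 0.809017.
With a = amp(|0⟩) = 0.9976 and b = amp(|1⟩) = 0.06944:
new amp(|0⟩) = (0.587785 - 0.809017i)·a = (0.5864 - 0.8071i)
new amp(|1⟩) = (0.587785 + 0.809017i)·b = (0.04082 + 0.05618i)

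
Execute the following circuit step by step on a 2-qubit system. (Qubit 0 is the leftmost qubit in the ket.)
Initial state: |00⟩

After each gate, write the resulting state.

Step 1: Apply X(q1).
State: |01⟩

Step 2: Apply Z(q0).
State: |01⟩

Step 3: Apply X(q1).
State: |00⟩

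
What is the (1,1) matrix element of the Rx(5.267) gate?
-0.8737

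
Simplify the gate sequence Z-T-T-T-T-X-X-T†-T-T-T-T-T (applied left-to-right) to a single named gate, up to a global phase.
Z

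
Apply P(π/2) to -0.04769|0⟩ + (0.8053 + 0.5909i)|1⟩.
-0.04769|0⟩ + (-0.5909 + 0.8053i)|1⟩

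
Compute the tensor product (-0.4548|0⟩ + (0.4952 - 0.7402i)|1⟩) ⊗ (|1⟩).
-0.4548|01⟩ + (0.4952 - 0.7402i)|11⟩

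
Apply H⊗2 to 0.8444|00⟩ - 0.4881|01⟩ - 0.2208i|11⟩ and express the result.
(0.1782 - 0.1104i)|00⟩ + (0.6663 + 0.1104i)|01⟩ + (0.1782 + 0.1104i)|10⟩ + (0.6663 - 0.1104i)|11⟩

H⊗2 gives amp(|y⟩) = (1/2) Σ_x (−1)^(x·y) amp(|x⟩), where x·y is the number of positions in which both x and y have a 1.
|00⟩: (0.8444 - 0.4881 - 0.2208i)/2 = (0.1782 - 0.1104i)
|01⟩: (0.8444 + 0.4881 + 0.2208i)/2 = (0.6663 + 0.1104i)
|10⟩: (0.8444 - 0.4881 + 0.2208i)/2 = (0.1782 + 0.1104i)
|11⟩: (0.8444 + 0.4881 - 0.2208i)/2 = (0.6663 - 0.1104i)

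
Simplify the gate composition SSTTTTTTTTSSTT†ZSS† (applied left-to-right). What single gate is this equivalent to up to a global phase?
Z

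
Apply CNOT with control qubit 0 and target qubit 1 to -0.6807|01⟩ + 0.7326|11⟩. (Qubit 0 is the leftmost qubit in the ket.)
-0.6807|01⟩ + 0.7326|10⟩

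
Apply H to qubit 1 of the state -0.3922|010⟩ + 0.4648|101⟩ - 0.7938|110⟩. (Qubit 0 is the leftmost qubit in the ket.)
-0.2773|000⟩ + 0.2773|010⟩ - 0.5613|100⟩ + 0.3287|101⟩ + 0.5613|110⟩ + 0.3287|111⟩

H on qubit 1 mixes each pair of kets that differ only in qubit 1: amplitudes (a, b) of (|…0…⟩, |…1…⟩) become ((a + b)/√2, (a − b)/√2). Kets absent from the input have amplitude 0.
(|000⟩, |010⟩): (a, b) = (0, -0.3922) → (-0.2773, 0.2773)
(|100⟩, |110⟩): (a, b) = (0, -0.7938) → (-0.5613, 0.5613)
(|101⟩, |111⟩): (a, b) = (0.4648, 0) → (0.3287, 0.3287)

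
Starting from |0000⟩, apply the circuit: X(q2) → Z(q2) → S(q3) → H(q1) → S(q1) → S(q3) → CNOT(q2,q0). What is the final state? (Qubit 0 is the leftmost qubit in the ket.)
-1/√2|1010⟩ - (1/√2)i|1110⟩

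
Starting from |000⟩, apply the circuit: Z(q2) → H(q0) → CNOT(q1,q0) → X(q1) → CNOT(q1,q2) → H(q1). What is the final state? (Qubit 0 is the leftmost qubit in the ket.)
1/2|001⟩ - 1/2|011⟩ + 1/2|101⟩ - 1/2|111⟩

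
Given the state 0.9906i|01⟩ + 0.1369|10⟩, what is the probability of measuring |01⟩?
0.9813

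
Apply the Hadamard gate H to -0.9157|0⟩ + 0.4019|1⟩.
-0.3633|0⟩ - 0.9317|1⟩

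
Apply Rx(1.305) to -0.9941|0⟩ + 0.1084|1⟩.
(-0.7899 - 0.06582i)|0⟩ + (0.08613 + 0.6036i)|1⟩

Rx(1.305) = [[cos(θ/2), −i·sin(θ/2)], [−i·sin(θ/2), cos(θ/2)]]; θ = 1.305, cos(θ/2) ≈ 0.794568, sin(θ/2) ≈ 0.607175.
With a = amp(|0⟩) = -0.9941 and b = amp(|1⟩) = 0.1084:
new amp(|0⟩) = (0.794568)·a + (-0.607175i)·b = (-0.7899 - 0.06582i)
new amp(|1⟩) = (-0.607175i)·a + (0.794568)·b = (0.08613 + 0.6036i)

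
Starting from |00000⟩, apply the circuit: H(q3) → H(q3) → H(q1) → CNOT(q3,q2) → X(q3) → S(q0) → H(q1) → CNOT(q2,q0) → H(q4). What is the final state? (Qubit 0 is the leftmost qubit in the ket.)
1/√2|00010⟩ + 1/√2|00011⟩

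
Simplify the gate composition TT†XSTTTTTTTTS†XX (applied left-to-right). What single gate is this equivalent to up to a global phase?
X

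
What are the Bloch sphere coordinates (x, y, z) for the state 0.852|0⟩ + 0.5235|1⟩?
(0.892, 0, 0.4519)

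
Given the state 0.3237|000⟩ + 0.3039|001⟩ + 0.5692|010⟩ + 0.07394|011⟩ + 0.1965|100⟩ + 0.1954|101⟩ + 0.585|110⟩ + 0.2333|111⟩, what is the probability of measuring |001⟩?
0.09236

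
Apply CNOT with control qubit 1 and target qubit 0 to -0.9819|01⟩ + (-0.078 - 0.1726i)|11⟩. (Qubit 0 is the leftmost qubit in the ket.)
(-0.078 - 0.1726i)|01⟩ - 0.9819|11⟩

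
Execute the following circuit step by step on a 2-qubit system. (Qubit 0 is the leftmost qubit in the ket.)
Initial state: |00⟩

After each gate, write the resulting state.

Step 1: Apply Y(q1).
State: i|01⟩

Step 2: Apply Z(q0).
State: i|01⟩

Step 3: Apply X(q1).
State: i|00⟩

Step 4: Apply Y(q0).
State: -|10⟩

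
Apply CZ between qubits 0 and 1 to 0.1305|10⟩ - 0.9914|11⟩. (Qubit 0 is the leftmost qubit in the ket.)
0.1305|10⟩ + 0.9914|11⟩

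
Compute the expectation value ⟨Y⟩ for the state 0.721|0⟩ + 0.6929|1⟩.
0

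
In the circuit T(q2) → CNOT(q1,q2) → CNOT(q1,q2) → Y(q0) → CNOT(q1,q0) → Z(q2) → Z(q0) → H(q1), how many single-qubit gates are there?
5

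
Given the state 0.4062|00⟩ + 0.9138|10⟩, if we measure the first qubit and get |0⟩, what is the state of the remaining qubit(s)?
|0⟩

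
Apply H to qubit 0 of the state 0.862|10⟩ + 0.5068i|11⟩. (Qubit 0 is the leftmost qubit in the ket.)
0.6095|00⟩ + 0.3584i|01⟩ - 0.6095|10⟩ - 0.3584i|11⟩

H on qubit 0 mixes each pair of kets that differ only in qubit 0: amplitudes (a, b) of (|…0…⟩, |…1…⟩) become ((a + b)/√2, (a − b)/√2). Kets absent from the input have amplitude 0.
(|00⟩, |10⟩): (a, b) = (0, 0.862) → (0.6095, -0.6095)
(|01⟩, |11⟩): (a, b) = (0, 0.5068i) → (0.3584i, -0.3584i)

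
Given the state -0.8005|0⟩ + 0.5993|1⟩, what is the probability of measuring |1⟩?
0.3592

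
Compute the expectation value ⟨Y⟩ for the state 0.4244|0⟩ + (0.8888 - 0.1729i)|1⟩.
-0.1468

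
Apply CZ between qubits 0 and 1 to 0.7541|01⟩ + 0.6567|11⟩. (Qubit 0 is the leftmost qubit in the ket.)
0.7541|01⟩ - 0.6567|11⟩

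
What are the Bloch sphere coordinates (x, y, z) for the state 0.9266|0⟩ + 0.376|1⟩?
(0.6968, 0, 0.7172)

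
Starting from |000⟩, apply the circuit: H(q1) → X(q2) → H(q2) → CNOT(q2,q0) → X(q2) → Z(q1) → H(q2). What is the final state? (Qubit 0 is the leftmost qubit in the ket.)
1/√8|000⟩ - 1/√8|001⟩ - 1/√8|010⟩ + 1/√8|011⟩ - 1/√8|100⟩ - 1/√8|101⟩ + 1/√8|110⟩ + 1/√8|111⟩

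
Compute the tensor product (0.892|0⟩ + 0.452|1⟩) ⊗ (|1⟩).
0.892|01⟩ + 0.452|11⟩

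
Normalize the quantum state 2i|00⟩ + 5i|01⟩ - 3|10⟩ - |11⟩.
0.3203i|00⟩ + 0.8006i|01⟩ - 0.4804|10⟩ - 0.1601|11⟩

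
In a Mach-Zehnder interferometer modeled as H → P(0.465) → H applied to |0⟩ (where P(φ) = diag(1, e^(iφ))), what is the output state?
(0.9469 + 0.2242i)|0⟩ + (0.05309 - 0.2242i)|1⟩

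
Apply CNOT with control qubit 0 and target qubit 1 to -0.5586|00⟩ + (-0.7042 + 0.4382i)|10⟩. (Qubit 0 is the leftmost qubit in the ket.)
-0.5586|00⟩ + (-0.7042 + 0.4382i)|11⟩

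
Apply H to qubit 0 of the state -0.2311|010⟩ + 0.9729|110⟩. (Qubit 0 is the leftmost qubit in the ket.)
0.5245|010⟩ - 0.8514|110⟩

H on qubit 0 mixes each pair of kets that differ only in qubit 0: amplitudes (a, b) of (|…0…⟩, |…1…⟩) become ((a + b)/√2, (a − b)/√2). Kets absent from the input have amplitude 0.
(|010⟩, |110⟩): (a, b) = (-0.2311, 0.9729) → (0.5245, -0.8514)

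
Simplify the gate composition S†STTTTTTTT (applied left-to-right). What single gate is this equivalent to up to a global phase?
I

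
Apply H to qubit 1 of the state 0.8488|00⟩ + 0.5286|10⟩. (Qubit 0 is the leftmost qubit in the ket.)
0.6002|00⟩ + 0.6002|01⟩ + 0.3738|10⟩ + 0.3738|11⟩

H on qubit 1 mixes each pair of kets that differ only in qubit 1: amplitudes (a, b) of (|…0…⟩, |…1…⟩) become ((a + b)/√2, (a − b)/√2). Kets absent from the input have amplitude 0.
(|00⟩, |01⟩): (a, b) = (0.8488, 0) → (0.6002, 0.6002)
(|10⟩, |11⟩): (a, b) = (0.5286, 0) → (0.3738, 0.3738)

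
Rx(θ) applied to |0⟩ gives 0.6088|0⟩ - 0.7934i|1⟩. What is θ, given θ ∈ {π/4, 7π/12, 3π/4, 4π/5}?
7π/12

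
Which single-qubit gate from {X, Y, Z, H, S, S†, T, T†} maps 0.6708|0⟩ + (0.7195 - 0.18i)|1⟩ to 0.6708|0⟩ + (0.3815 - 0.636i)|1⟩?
T†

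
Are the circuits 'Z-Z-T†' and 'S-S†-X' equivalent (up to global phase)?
No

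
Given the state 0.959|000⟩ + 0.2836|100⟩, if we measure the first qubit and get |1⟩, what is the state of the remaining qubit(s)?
|00⟩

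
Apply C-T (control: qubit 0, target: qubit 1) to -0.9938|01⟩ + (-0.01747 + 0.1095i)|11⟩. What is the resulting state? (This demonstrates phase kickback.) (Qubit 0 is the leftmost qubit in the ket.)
-0.9938|01⟩ + (-0.08978 + 0.06508i)|11⟩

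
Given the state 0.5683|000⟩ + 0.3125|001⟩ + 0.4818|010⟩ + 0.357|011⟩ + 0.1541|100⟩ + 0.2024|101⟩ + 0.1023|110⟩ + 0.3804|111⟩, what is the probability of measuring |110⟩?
0.01047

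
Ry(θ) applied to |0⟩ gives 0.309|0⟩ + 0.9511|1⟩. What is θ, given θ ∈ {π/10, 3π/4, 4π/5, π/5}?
4π/5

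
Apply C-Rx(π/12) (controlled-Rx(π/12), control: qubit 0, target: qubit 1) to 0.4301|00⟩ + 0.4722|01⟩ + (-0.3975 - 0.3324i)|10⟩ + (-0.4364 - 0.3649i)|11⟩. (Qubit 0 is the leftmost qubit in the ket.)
0.4301|00⟩ + 0.4722|01⟩ + (-0.4417 - 0.2726i)|10⟩ + (-0.4761 - 0.3099i)|11⟩

C-Rx(π/12) leaves the control-|0⟩ kets |00⟩, |01⟩ unchanged and applies Rx(π/12) to qubit 1 on the control-|1⟩ pair (|10⟩, |11⟩).
Rx(π/12) = [[cos(θ/2), −i·sin(θ/2)], [−i·sin(θ/2), cos(θ/2)]]; θ = π/12, cos(θ/2) ≈ 0.991445, sin(θ/2) ≈ 0.130526.
With a = amp(|10⟩) = (-0.3975 - 0.3324i) and b = amp(|11⟩) = (-0.4364 - 0.3649i):
new amp(|10⟩) = (0.991445)·a + (-0.130526i)·b = (-0.4417 - 0.2726i)
new amp(|11⟩) = (-0.130526i)·a + (0.991445)·b = (-0.4761 - 0.3099i)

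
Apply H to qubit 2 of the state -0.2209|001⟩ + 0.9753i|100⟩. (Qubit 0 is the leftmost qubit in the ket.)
-0.1562|000⟩ + 0.1562|001⟩ + 0.6896i|100⟩ + 0.6896i|101⟩

H on qubit 2 mixes each pair of kets that differ only in qubit 2: amplitudes (a, b) of (|…0…⟩, |…1…⟩) become ((a + b)/√2, (a − b)/√2). Kets absent from the input have amplitude 0.
(|000⟩, |001⟩): (a, b) = (0, -0.2209) → (-0.1562, 0.1562)
(|100⟩, |101⟩): (a, b) = (0.9753i, 0) → (0.6896i, 0.6896i)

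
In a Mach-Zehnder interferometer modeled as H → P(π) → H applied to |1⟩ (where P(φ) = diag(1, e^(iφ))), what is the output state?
|0⟩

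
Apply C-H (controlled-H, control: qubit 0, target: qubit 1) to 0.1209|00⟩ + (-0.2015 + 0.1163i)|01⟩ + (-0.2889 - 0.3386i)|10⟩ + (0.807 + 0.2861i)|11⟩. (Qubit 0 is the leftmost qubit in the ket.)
0.1209|00⟩ + (-0.2015 + 0.1163i)|01⟩ + (0.3664 - 0.03712i)|10⟩ + (-0.7749 - 0.4417i)|11⟩

C-H leaves the control-|0⟩ kets |00⟩, |01⟩ unchanged and applies H to qubit 1 on the control-|1⟩ pair (|10⟩, |11⟩).
H = [[1/√2, 1/√2], [1/√2, -1/√2]].
With a = amp(|10⟩) = (-0.2889 - 0.3386i) and b = amp(|11⟩) = (0.807 + 0.2861i):
new amp(|10⟩) = (1/√2)·a + (1/√2)·b = (0.3664 - 0.03712i)
new amp(|11⟩) = (1/√2)·a + (-1/√2)·b = (-0.7749 - 0.4417i)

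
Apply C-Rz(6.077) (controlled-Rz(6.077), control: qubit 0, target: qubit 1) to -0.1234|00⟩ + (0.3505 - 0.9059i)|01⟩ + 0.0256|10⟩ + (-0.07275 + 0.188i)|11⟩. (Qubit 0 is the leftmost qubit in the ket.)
-0.1234|00⟩ + (0.3505 - 0.9059i)|01⟩ + (-0.02546 - 0.002634i)|10⟩ + (0.05302 - 0.1945i)|11⟩

C-Rz(6.077) leaves the control-|0⟩ kets |00⟩, |01⟩ unchanged and applies Rz(6.077) to qubit 1 on the control-|1⟩ pair (|10⟩, |11⟩).
Rz(6.077) = [[e^(−iθ/2), 0], [0, e^(iθ/2)]] with e^(±iθ/2) = cos(θ/2) ± i·sin(θ/2); θ = 6.077, cos(θ/2) ≈ -0.994691, sin(θ/2) ≈ 0.10291.
With a = amp(|10⟩) = 0.0256 and b = amp(|11⟩) = (-0.07275 + 0.188i):
new amp(|10⟩) = (-0.994691 - 0.10291i)·a = (-0.02546 - 0.002634i)
new amp(|11⟩) = (-0.994691 + 0.10291i)·b = (0.05302 - 0.1945i)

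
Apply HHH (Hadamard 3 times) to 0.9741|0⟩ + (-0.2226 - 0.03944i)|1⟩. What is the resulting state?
(0.5314 - 0.02789i)|0⟩ + (0.8462 + 0.02789i)|1⟩

H² = I, so H^3 = H: a single Hadamard. With (a, b) = (0.9741, (-0.2226 - 0.03944i)), H gives ((a + b)/√2, (a − b)/√2) = ((0.5314 - 0.02789i), (0.8462 + 0.02789i)).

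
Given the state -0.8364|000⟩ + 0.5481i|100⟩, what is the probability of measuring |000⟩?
0.6996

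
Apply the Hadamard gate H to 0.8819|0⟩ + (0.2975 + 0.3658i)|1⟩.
(0.834 + 0.2587i)|0⟩ + (0.4132 - 0.2587i)|1⟩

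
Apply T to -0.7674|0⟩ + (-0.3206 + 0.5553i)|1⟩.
-0.7674|0⟩ + (-0.6194 + 0.166i)|1⟩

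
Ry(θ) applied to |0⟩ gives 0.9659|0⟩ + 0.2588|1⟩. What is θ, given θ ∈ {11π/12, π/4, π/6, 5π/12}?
π/6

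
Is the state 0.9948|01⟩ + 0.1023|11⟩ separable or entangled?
Separable

Writing the state as a|00⟩ + b|01⟩ + c|10⟩ + d|11⟩, it is a product state iff ad − bc = 0.
Here (a, b, c, d) = (0, 0.9948, 0, 0.1023): ad − bc = (0)(0.1023) − (0.9948)(0) = 0, so the state is separable.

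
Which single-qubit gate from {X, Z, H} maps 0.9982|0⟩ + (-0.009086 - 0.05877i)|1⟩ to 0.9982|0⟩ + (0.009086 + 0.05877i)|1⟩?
Z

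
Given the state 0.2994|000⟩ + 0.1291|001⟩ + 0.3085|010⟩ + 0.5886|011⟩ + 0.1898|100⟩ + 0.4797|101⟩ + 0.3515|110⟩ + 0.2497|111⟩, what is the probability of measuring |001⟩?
0.01667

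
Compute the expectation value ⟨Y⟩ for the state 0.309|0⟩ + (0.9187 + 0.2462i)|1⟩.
0.1522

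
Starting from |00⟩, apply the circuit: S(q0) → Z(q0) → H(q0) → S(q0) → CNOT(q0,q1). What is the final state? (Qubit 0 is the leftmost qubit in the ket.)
1/√2|00⟩ + (1/√2)i|11⟩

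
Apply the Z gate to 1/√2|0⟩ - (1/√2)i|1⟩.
1/√2|0⟩ + (1/√2)i|1⟩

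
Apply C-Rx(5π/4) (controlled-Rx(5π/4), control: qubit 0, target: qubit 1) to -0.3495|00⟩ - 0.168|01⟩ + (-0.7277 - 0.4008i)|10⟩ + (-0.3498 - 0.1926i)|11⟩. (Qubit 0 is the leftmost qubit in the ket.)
-0.3495|00⟩ - 0.168|01⟩ + (0.1005 + 0.4766i)|10⟩ + (-0.2364 + 0.746i)|11⟩

C-Rx(5π/4) leaves the control-|0⟩ kets |00⟩, |01⟩ unchanged and applies Rx(5π/4) to qubit 1 on the control-|1⟩ pair (|10⟩, |11⟩).
Rx(5π/4) = [[cos(θ/2), −i·sin(θ/2)], [−i·sin(θ/2), cos(θ/2)]]; θ = 5π/4, cos(θ/2) ≈ -0.382683, sin(θ/2) ≈ 0.92388.
With a = amp(|10⟩) = (-0.7277 - 0.4008i) and b = amp(|11⟩) = (-0.3498 - 0.1926i):
new amp(|10⟩) = (-0.382683)·a + (-0.92388i)·b = (0.1005 + 0.4766i)
new amp(|11⟩) = (-0.92388i)·a + (-0.382683)·b = (-0.2364 + 0.746i)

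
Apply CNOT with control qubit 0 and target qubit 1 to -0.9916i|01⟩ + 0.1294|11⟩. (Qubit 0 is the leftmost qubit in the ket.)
-0.9916i|01⟩ + 0.1294|10⟩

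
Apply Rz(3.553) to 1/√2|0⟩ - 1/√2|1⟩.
(-0.1444 - 0.6922i)|0⟩ + (0.1444 - 0.6922i)|1⟩

Rz(3.553) = [[e^(−iθ/2), 0], [0, e^(iθ/2)]] with e^(±iθ/2) = cos(θ/2) ± i·sin(θ/2); θ = 3.553, cos(θ/2) ≈ -0.204256, sin(θ/2) ≈ 0.978917.
With a = amp(|0⟩) = 1/√2 and b = amp(|1⟩) = -1/√2:
new amp(|0⟩) = (-0.204256 - 0.978917i)·a = (-0.1444 - 0.6922i)
new amp(|1⟩) = (-0.204256 + 0.978917i)·b = (0.1444 - 0.6922i)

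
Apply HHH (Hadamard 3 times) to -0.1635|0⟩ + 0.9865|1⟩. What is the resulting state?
0.5819|0⟩ - 0.8132|1⟩

H² = I, so H^3 = H: a single Hadamard. With (a, b) = (-0.1635, 0.9865), H gives ((a + b)/√2, (a − b)/√2) = (0.5819, -0.8132).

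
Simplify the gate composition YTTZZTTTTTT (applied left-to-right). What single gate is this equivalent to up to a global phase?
Y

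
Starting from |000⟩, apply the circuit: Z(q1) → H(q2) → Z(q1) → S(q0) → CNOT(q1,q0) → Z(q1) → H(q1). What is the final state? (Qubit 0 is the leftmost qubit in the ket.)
1/2|000⟩ + 1/2|001⟩ + 1/2|010⟩ + 1/2|011⟩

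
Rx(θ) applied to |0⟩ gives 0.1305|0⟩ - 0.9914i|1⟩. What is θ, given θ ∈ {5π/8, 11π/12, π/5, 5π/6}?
11π/12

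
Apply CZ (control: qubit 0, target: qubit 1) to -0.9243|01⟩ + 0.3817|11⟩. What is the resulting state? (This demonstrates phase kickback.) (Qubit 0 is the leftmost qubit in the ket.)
-0.9243|01⟩ - 0.3817|11⟩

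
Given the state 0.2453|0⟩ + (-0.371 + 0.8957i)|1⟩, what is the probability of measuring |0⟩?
0.06017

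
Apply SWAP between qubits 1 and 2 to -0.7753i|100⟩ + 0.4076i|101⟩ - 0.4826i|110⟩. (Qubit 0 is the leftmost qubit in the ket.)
-0.7753i|100⟩ - 0.4826i|101⟩ + 0.4076i|110⟩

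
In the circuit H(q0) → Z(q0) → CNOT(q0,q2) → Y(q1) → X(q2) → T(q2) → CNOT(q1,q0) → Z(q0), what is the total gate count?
8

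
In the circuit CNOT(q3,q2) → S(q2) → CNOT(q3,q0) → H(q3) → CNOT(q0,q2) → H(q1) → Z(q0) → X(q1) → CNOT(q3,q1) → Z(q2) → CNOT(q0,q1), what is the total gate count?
11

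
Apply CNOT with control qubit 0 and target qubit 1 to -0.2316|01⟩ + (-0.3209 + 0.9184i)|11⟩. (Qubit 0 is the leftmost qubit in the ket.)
-0.2316|01⟩ + (-0.3209 + 0.9184i)|10⟩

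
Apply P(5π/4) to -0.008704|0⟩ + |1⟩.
-0.008704|0⟩ + (-1/√2 - (1/√2)i)|1⟩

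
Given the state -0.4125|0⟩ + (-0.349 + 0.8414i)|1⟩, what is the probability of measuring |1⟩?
0.8298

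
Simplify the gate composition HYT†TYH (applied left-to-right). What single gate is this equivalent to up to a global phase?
I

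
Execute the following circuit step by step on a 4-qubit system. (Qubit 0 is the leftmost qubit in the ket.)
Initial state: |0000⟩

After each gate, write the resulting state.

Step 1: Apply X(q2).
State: |0010⟩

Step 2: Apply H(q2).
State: 1/√2|0000⟩ - 1/√2|0010⟩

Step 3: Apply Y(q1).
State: (1/√2)i|0100⟩ - (1/√2)i|0110⟩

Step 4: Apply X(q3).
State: (1/√2)i|0101⟩ - (1/√2)i|0111⟩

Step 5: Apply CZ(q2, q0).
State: (1/√2)i|0101⟩ - (1/√2)i|0111⟩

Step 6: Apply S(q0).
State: (1/√2)i|0101⟩ - (1/√2)i|0111⟩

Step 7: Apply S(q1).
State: -1/√2|0101⟩ + 1/√2|0111⟩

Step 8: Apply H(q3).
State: -1/2|0100⟩ + 1/2|0101⟩ + 1/2|0110⟩ - 1/2|0111⟩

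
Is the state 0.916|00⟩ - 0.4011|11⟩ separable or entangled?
Entangled

Writing the state as a|00⟩ + b|01⟩ + c|10⟩ + d|11⟩, it is a product state iff ad − bc = 0.
Here (a, b, c, d) = (0.916, 0, 0, -0.4011): ad − bc = (0.916)(-0.4011) − (0)(0) = -0.3674 ≠ 0, so the state is entangled.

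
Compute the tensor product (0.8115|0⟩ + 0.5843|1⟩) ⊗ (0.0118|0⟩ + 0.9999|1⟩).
0.009576|00⟩ + 0.8114|01⟩ + 0.006895|10⟩ + 0.5842|11⟩

amp(|b₁b₂…⟩) = product of the factor amplitudes for bits b₁, b₂, …; only kets whose every factor amplitude is nonzero survive.
|00⟩: (0.8115)(0.0118) = 0.009576
|01⟩: (0.8115)(0.9999) = 0.8114
|10⟩: (0.5843)(0.0118) = 0.006895
|11⟩: (0.5843)(0.9999) = 0.5842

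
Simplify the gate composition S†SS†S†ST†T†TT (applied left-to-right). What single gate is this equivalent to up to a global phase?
S†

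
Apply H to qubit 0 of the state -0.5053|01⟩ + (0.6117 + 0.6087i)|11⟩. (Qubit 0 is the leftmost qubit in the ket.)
(0.07524 + 0.4304i)|01⟩ + (-0.7898 - 0.4304i)|11⟩

H on qubit 0 mixes each pair of kets that differ only in qubit 0: amplitudes (a, b) of (|…0…⟩, |…1…⟩) become ((a + b)/√2, (a − b)/√2). Kets absent from the input have amplitude 0.
(|01⟩, |11⟩): (a, b) = (-0.5053, (0.6117 + 0.6087i)) → ((0.07524 + 0.4304i), (-0.7898 - 0.4304i))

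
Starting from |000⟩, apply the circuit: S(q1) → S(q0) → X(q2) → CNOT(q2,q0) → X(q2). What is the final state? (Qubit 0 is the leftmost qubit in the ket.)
|100⟩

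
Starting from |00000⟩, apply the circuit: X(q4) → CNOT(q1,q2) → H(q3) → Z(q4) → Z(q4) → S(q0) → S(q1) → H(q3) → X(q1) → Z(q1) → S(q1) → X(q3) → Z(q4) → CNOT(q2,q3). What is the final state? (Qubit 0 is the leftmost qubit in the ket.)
i|01011⟩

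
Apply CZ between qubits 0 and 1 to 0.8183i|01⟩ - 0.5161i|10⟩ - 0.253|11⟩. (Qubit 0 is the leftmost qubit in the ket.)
0.8183i|01⟩ - 0.5161i|10⟩ + 0.253|11⟩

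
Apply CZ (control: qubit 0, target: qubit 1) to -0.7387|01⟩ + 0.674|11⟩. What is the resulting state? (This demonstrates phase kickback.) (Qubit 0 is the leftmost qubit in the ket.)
-0.7387|01⟩ - 0.674|11⟩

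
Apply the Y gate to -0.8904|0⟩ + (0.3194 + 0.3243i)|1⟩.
(0.3243 - 0.3194i)|0⟩ - 0.8904i|1⟩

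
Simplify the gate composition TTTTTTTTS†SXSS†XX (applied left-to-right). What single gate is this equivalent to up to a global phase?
X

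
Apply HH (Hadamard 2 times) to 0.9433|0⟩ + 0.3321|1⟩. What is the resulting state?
0.9433|0⟩ + 0.3321|1⟩

H² = I, so an even number of Hadamards cancels: H^2 = I and the state is unchanged.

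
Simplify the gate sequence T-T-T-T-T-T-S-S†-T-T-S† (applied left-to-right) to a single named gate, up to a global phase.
S†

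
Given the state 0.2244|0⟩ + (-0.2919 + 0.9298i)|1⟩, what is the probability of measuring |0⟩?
0.05036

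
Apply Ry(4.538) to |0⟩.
-0.6428|0⟩ + 0.766|1⟩

Ry(4.538) = [[cos(θ/2), −sin(θ/2)], [sin(θ/2), cos(θ/2)]]; θ = 4.538, cos(θ/2) ≈ -0.642843, sin(θ/2) ≈ 0.765998.
With a = amp(|0⟩) = 1 and b = amp(|1⟩) = 0:
new amp(|0⟩) = (-0.642843)·a + (-0.765998)·b = -0.6428
new amp(|1⟩) = (0.765998)·a + (-0.642843)·b = 0.766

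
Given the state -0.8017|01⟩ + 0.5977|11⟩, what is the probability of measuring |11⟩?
0.3572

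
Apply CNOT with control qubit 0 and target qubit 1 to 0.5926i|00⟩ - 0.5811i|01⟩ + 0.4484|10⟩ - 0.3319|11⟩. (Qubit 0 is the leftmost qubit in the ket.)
0.5926i|00⟩ - 0.5811i|01⟩ - 0.3319|10⟩ + 0.4484|11⟩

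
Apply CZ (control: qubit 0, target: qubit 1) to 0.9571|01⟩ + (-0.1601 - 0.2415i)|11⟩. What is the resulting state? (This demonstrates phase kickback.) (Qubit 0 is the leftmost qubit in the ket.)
0.9571|01⟩ + (0.1601 + 0.2415i)|11⟩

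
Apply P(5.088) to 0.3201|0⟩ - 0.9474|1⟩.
0.3201|0⟩ + (-0.3475 + 0.8814i)|1⟩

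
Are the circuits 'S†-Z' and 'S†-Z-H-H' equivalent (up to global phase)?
Yes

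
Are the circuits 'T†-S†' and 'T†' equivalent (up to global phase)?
No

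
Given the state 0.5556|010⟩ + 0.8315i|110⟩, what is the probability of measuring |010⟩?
0.3087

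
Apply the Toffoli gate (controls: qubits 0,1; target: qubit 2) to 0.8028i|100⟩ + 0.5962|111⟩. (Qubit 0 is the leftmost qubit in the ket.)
0.8028i|100⟩ + 0.5962|110⟩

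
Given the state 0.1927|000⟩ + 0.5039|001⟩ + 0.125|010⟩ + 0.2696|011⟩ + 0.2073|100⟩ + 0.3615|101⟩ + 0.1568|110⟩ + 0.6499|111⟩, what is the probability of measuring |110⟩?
0.02459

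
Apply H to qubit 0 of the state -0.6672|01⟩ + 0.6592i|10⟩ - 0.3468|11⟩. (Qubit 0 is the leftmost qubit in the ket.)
0.4661i|00⟩ - 0.717|01⟩ - 0.4661i|10⟩ - 0.2266|11⟩

H on qubit 0 mixes each pair of kets that differ only in qubit 0: amplitudes (a, b) of (|…0…⟩, |…1…⟩) become ((a + b)/√2, (a − b)/√2). Kets absent from the input have amplitude 0.
(|00⟩, |10⟩): (a, b) = (0, 0.6592i) → (0.4661i, -0.4661i)
(|01⟩, |11⟩): (a, b) = (-0.6672, -0.3468) → (-0.717, -0.2266)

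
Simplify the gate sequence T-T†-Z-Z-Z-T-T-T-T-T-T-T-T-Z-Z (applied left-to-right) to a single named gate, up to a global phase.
Z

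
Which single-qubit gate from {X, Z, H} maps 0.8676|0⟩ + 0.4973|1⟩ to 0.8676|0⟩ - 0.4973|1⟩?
Z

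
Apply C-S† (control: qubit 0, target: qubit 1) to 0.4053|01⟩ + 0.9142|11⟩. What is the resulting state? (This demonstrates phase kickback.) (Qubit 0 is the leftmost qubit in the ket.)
0.4053|01⟩ - 0.9142i|11⟩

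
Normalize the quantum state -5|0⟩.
-|0⟩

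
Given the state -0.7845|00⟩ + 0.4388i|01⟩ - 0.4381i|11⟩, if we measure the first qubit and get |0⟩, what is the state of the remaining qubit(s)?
-0.8728|0⟩ + 0.4882i|1⟩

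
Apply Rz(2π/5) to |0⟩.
(0.809 - 0.5878i)|0⟩

Rz(2π/5) = [[e^(−iθ/2), 0], [0, e^(iθ/2)]] with e^(±iθ/2) = cos(θ/2) ± i·sin(θ/2); θ = 2π/5, cos(θ/2) ≈ 0.809017, sin(θ/2) ≈ 0.587785.
With a = amp(|0⟩) = 1 and b = amp(|1⟩) = 0:
new amp(|0⟩) = (0.809017 - 0.587785i)·a = (0.809 - 0.5878i)
new amp(|1⟩) = (0.809017 + 0.587785i)·b = 0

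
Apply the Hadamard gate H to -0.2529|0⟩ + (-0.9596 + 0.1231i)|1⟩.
(-0.8574 + 0.08704i)|0⟩ + (0.4997 - 0.08704i)|1⟩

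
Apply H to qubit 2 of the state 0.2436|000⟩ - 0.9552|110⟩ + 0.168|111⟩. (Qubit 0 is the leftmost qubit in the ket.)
0.1723|000⟩ + 0.1723|001⟩ - 0.5566|110⟩ - 0.7942|111⟩

H on qubit 2 mixes each pair of kets that differ only in qubit 2: amplitudes (a, b) of (|…0…⟩, |…1…⟩) become ((a + b)/√2, (a − b)/√2). Kets absent from the input have amplitude 0.
(|000⟩, |001⟩): (a, b) = (0.2436, 0) → (0.1723, 0.1723)
(|110⟩, |111⟩): (a, b) = (-0.9552, 0.168) → (-0.5566, -0.7942)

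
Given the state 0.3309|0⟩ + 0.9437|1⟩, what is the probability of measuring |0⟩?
0.1095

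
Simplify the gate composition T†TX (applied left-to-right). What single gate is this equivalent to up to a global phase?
X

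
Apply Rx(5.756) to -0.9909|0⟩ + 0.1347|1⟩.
(0.9567 - 0.0351i)|0⟩ + (-0.13 + 0.2582i)|1⟩

Rx(5.756) = [[cos(θ/2), −i·sin(θ/2)], [−i·sin(θ/2), cos(θ/2)]]; θ = 5.756, cos(θ/2) ≈ -0.96546, sin(θ/2) ≈ 0.260551.
With a = amp(|0⟩) = -0.9909 and b = amp(|1⟩) = 0.1347:
new amp(|0⟩) = (-0.96546)·a + (-0.260551i)·b = (0.9567 - 0.0351i)
new amp(|1⟩) = (-0.260551i)·a + (-0.96546)·b = (-0.13 + 0.2582i)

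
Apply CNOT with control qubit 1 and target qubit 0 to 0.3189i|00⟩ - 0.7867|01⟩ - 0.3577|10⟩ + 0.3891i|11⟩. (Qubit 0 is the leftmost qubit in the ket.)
0.3189i|00⟩ + 0.3891i|01⟩ - 0.3577|10⟩ - 0.7867|11⟩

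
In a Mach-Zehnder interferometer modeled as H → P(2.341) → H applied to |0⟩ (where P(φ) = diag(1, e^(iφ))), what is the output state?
(0.1519 + 0.3589i)|0⟩ + (0.8481 - 0.3589i)|1⟩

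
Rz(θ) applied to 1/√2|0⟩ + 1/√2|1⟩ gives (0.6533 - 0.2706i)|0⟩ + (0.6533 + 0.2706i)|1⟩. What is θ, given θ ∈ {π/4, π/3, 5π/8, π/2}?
π/4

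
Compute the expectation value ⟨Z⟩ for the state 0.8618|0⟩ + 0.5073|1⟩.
0.4853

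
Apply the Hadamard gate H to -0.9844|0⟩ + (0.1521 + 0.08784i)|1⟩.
(-0.5885 + 0.06211i)|0⟩ + (-0.8036 - 0.06211i)|1⟩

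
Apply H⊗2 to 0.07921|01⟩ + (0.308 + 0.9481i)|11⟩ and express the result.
(0.1936 + 0.4741i)|00⟩ + (-0.1936 - 0.4741i)|01⟩ + (-0.1144 - 0.4741i)|10⟩ + (0.1144 + 0.4741i)|11⟩

H⊗2 gives amp(|y⟩) = (1/2) Σ_x (−1)^(x·y) amp(|x⟩), where x·y is the number of positions in which both x and y have a 1.
|00⟩: (0.07921 + (0.308 + 0.9481i))/2 = (0.1936 + 0.4741i)
|01⟩: (-0.07921 - (0.308 + 0.9481i))/2 = (-0.1936 - 0.4741i)
|10⟩: (0.07921 - (0.308 + 0.9481i))/2 = (-0.1144 - 0.4741i)
|11⟩: (-0.07921 + (0.308 + 0.9481i))/2 = (0.1144 + 0.4741i)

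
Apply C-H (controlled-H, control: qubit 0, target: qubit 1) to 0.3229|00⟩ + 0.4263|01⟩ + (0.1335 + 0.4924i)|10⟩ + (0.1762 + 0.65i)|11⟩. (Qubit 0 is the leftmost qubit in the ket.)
0.3229|00⟩ + 0.4263|01⟩ + (0.219 + 0.8078i)|10⟩ + (-0.03019 - 0.1114i)|11⟩

C-H leaves the control-|0⟩ kets |00⟩, |01⟩ unchanged and applies H to qubit 1 on the control-|1⟩ pair (|10⟩, |11⟩).
H = [[1/√2, 1/√2], [1/√2, -1/√2]].
With a = amp(|10⟩) = (0.1335 + 0.4924i) and b = amp(|11⟩) = (0.1762 + 0.65i):
new amp(|10⟩) = (1/√2)·a + (1/√2)·b = (0.219 + 0.8078i)
new amp(|11⟩) = (1/√2)·a + (-1/√2)·b = (-0.03019 - 0.1114i)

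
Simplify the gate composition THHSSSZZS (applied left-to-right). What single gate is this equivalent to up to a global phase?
T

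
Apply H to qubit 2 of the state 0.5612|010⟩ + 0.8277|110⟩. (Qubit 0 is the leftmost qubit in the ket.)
0.3968|010⟩ + 0.3968|011⟩ + 0.5853|110⟩ + 0.5853|111⟩

H on qubit 2 mixes each pair of kets that differ only in qubit 2: amplitudes (a, b) of (|…0…⟩, |…1…⟩) become ((a + b)/√2, (a − b)/√2). Kets absent from the input have amplitude 0.
(|010⟩, |011⟩): (a, b) = (0.5612, 0) → (0.3968, 0.3968)
(|110⟩, |111⟩): (a, b) = (0.8277, 0) → (0.5853, 0.5853)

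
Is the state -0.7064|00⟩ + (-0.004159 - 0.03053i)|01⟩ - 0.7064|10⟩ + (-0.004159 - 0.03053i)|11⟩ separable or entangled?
Separable

Writing the state as a|00⟩ + b|01⟩ + c|10⟩ + d|11⟩, it is a product state iff ad − bc = 0.
Here (a, b, c, d) = (-0.7064, (-0.004159 - 0.03053i), -0.7064, (-0.004159 - 0.03053i)): ad − bc = (-0.7064)(-0.004159 - 0.03053i) − (-0.004159 - 0.03053i)(-0.7064) = 0, so the state is separable.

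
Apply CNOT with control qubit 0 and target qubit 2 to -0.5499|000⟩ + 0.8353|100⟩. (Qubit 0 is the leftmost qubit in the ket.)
-0.5499|000⟩ + 0.8353|101⟩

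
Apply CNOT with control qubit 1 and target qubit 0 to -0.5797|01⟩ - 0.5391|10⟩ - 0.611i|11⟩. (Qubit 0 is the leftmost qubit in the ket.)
-0.611i|01⟩ - 0.5391|10⟩ - 0.5797|11⟩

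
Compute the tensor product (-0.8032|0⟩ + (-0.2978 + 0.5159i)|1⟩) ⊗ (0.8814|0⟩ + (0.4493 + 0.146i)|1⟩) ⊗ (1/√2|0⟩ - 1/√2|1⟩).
-0.5006|000⟩ + 0.5006|001⟩ + (-0.2552 - 0.08292i)|010⟩ + (0.2552 + 0.08292i)|011⟩ + (-0.1856 + 0.3215i)|100⟩ + (0.1856 - 0.3215i)|101⟩ + (-0.1479 + 0.1332i)|110⟩ + (0.1479 - 0.1332i)|111⟩

amp(|b₁b₂…⟩) = product of the factor amplitudes for bits b₁, b₂, …; only kets whose every factor amplitude is nonzero survive.
|000⟩: (-0.8032)(0.8814)(1/√2) = -0.5006
|001⟩: (-0.8032)(0.8814)(-1/√2) = 0.5006
|010⟩: (-0.8032)(0.4493 + 0.146i)(1/√2) = (-0.2552 - 0.08292i)
|011⟩: (-0.8032)(0.4493 + 0.146i)(-1/√2) = (0.2552 + 0.08292i)
|100⟩: (-0.2978 + 0.5159i)(0.8814)(1/√2) = (-0.1856 + 0.3215i)
|101⟩: (-0.2978 + 0.5159i)(0.8814)(-1/√2) = (0.1856 - 0.3215i)
|110⟩: (-0.2978 + 0.5159i)(0.4493 + 0.146i)(1/√2) = (-0.1479 + 0.1332i)
|111⟩: (-0.2978 + 0.5159i)(0.4493 + 0.146i)(-1/√2) = (0.1479 - 0.1332i)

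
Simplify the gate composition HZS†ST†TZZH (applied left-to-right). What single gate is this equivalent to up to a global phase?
X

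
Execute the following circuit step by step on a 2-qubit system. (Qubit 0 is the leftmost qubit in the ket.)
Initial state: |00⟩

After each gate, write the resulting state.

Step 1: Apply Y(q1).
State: i|01⟩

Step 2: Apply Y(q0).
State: -|11⟩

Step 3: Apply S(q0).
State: -i|11⟩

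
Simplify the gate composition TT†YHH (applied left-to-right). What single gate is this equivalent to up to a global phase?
Y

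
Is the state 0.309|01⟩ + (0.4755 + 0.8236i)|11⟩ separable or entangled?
Separable

Writing the state as a|00⟩ + b|01⟩ + c|10⟩ + d|11⟩, it is a product state iff ad − bc = 0.
Here (a, b, c, d) = (0, 0.309, 0, (0.4755 + 0.8236i)): ad − bc = (0)(0.4755 + 0.8236i) − (0.309)(0) = 0, so the state is separable.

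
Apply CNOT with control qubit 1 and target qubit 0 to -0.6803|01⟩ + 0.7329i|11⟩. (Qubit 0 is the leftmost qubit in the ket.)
0.7329i|01⟩ - 0.6803|11⟩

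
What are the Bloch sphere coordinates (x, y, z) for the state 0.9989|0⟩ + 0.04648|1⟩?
(0.09286, 0, 0.9956)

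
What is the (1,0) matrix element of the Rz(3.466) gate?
0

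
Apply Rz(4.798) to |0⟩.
(-0.7367 - 0.6762i)|0⟩

Rz(4.798) = [[e^(−iθ/2), 0], [0, e^(iθ/2)]] with e^(±iθ/2) = cos(θ/2) ± i·sin(θ/2); θ = 4.798, cos(θ/2) ≈ -0.736718, sin(θ/2) ≈ 0.6762.
With a = amp(|0⟩) = 1 and b = amp(|1⟩) = 0:
new amp(|0⟩) = (-0.736718 - 0.6762i)·a = (-0.7367 - 0.6762i)
new amp(|1⟩) = (-0.736718 + 0.6762i)·b = 0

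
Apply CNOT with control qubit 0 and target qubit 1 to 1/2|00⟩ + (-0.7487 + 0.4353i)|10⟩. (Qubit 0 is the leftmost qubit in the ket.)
1/2|00⟩ + (-0.7487 + 0.4353i)|11⟩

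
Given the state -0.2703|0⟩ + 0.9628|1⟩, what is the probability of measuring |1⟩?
0.927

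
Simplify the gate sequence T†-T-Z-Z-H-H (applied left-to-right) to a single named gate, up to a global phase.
I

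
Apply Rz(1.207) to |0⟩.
(0.8234 - 0.5675i)|0⟩

Rz(1.207) = [[e^(−iθ/2), 0], [0, e^(iθ/2)]] with e^(±iθ/2) = cos(θ/2) ± i·sin(θ/2); θ = 1.207, cos(θ/2) ≈ 0.823354, sin(θ/2) ≈ 0.567528.
With a = amp(|0⟩) = 1 and b = amp(|1⟩) = 0:
new amp(|0⟩) = (0.823354 - 0.567528i)·a = (0.8234 - 0.5675i)
new amp(|1⟩) = (0.823354 + 0.567528i)·b = 0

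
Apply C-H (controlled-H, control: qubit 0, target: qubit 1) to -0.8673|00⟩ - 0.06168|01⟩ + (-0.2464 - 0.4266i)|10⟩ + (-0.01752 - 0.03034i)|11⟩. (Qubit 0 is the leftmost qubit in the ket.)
-0.8673|00⟩ - 0.06168|01⟩ + (-0.1866 - 0.3231i)|10⟩ + (-0.1618 - 0.2802i)|11⟩

C-H leaves the control-|0⟩ kets |00⟩, |01⟩ unchanged and applies H to qubit 1 on the control-|1⟩ pair (|10⟩, |11⟩).
H = [[1/√2, 1/√2], [1/√2, -1/√2]].
With a = amp(|10⟩) = (-0.2464 - 0.4266i) and b = amp(|11⟩) = (-0.01752 - 0.03034i):
new amp(|10⟩) = (1/√2)·a + (1/√2)·b = (-0.1866 - 0.3231i)
new amp(|11⟩) = (1/√2)·a + (-1/√2)·b = (-0.1618 - 0.2802i)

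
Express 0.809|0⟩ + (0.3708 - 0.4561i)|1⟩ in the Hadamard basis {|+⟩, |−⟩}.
(0.8342 - 0.3225i)|+⟩ + (0.3099 + 0.3225i)|−⟩

With |ψ⟩ = α|0⟩ + β|1⟩, the Hadamard-basis coefficients are ⟨+|ψ⟩ = (α + β)/√2 and ⟨−|ψ⟩ = (α − β)/√2.
Here α = 0.809, β = (0.3708 - 0.4561i): (α + β)/√2 = (0.8342 - 0.3225i), (α − β)/√2 = (0.3099 + 0.3225i).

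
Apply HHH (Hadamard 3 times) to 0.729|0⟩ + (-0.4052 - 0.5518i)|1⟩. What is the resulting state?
(0.229 - 0.3902i)|0⟩ + (0.802 + 0.3902i)|1⟩

H² = I, so H^3 = H: a single Hadamard. With (a, b) = (0.729, (-0.4052 - 0.5518i)), H gives ((a + b)/√2, (a − b)/√2) = ((0.229 - 0.3902i), (0.802 + 0.3902i)).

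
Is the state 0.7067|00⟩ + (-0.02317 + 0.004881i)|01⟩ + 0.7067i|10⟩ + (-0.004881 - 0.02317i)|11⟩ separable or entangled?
Separable

Writing the state as a|00⟩ + b|01⟩ + c|10⟩ + d|11⟩, it is a product state iff ad − bc = 0.
Here (a, b, c, d) = (0.7067, (-0.02317 + 0.004881i), 0.7067i, (-0.004881 - 0.02317i)): ad − bc = (0.7067)(-0.004881 - 0.02317i) − (-0.02317 + 0.004881i)(0.7067i) = 0, so the state is separable.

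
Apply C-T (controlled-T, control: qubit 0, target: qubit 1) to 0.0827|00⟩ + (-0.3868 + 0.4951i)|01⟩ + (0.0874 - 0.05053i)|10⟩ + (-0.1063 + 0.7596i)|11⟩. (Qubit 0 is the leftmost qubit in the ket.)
0.0827|00⟩ + (-0.3868 + 0.4951i)|01⟩ + (0.0874 - 0.05053i)|10⟩ + (-0.6123 + 0.462i)|11⟩

C-T leaves the control-|0⟩ kets |00⟩, |01⟩ unchanged and applies T to qubit 1 on the control-|1⟩ pair (|10⟩, |11⟩).
T = [[1, 0], [0, (1/√2 + (1/√2)i)]].
With a = amp(|10⟩) = (0.0874 - 0.05053i) and b = amp(|11⟩) = (-0.1063 + 0.7596i):
new amp(|10⟩) = (1)·a = (0.0874 - 0.05053i)
new amp(|11⟩) = (1/√2 + (1/√2)i)·b = (-0.6123 + 0.462i)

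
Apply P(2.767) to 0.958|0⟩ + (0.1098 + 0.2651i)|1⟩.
0.958|0⟩ + (-0.1992 - 0.2065i)|1⟩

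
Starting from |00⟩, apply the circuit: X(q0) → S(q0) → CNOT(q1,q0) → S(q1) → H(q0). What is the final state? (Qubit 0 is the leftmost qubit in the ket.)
(1/√2)i|00⟩ - (1/√2)i|10⟩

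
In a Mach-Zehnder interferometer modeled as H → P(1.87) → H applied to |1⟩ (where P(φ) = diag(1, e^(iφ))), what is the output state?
(0.6474 - 0.4778i)|0⟩ + (0.3526 + 0.4778i)|1⟩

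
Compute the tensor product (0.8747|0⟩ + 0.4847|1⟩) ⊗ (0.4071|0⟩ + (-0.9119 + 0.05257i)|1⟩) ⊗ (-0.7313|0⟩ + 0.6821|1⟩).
-0.2604|000⟩ + 0.2429|001⟩ + (0.5833 - 0.03363i)|010⟩ + (-0.5441 + 0.03136i)|011⟩ - 0.1443|100⟩ + 0.1346|101⟩ + (0.3232 - 0.01863i)|110⟩ + (-0.3015 + 0.01738i)|111⟩

amp(|b₁b₂…⟩) = product of the factor amplitudes for bits b₁, b₂, …; only kets whose every factor amplitude is nonzero survive.
|000⟩: (0.8747)(0.4071)(-0.7313) = -0.2604
|001⟩: (0.8747)(0.4071)(0.6821) = 0.2429
|010⟩: (0.8747)(-0.9119 + 0.05257i)(-0.7313) = (0.5833 - 0.03363i)
|011⟩: (0.8747)(-0.9119 + 0.05257i)(0.6821) = (-0.5441 + 0.03136i)
|100⟩: (0.4847)(0.4071)(-0.7313) = -0.1443
|101⟩: (0.4847)(0.4071)(0.6821) = 0.1346
|110⟩: (0.4847)(-0.9119 + 0.05257i)(-0.7313) = (0.3232 - 0.01863i)
|111⟩: (0.4847)(-0.9119 + 0.05257i)(0.6821) = (-0.3015 + 0.01738i)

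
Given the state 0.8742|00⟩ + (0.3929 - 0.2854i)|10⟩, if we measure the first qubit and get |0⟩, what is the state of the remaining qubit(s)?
|0⟩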